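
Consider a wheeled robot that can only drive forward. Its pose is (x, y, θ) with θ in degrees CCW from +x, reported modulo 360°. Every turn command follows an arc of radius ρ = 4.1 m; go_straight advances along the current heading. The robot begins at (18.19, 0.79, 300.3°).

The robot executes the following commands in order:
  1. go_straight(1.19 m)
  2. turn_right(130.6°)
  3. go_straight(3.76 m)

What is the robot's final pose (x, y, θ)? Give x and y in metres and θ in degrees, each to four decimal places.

(10.8180, -5.6676, 169.7000°)

set_pose: (x, y, θ) = (18.1900, 0.7900, 300.3000°), ρ = 4.1
go_straight(1.19): x += 1.19·cos θ, y += 1.19·sin θ → (18.7904, -0.2374, 300.3000°)
turn_right(130.6°): centre at ρ to the right, rotate −130.6° → (14.5174, -6.3399, 169.7000°)
go_straight(3.76): x += 3.76·cos θ, y += 3.76·sin θ → (10.8180, -5.6676, 169.7000°)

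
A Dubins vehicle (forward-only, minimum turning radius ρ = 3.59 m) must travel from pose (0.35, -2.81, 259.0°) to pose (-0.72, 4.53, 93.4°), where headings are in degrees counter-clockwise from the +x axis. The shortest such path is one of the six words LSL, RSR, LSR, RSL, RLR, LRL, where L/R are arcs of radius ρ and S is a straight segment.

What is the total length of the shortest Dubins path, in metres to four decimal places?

21.7148 m

Let ψ = atan2(Δy, Δx) = atan2(7.34, -1.07) = 98.2940° be the start→goal bearing.
Normalize: d = |goal − start| / ρ = 7.417580/3.59 = 2.066178, α = (θ_start − ψ) mod 360° = 160.7060° = 2.804850 rad, β = (θ_goal − ψ) mod 360° = 355.1060° = 6.197770 rad.
Common terms: sin α = 0.330415, cos α = -0.943836, sin β = -0.085312, cos β = 0.996354, cos(α−β) = -0.968583, d² = 4.269093. Work in radians in the unit-radius frame; every candidate has L = ρ·(t + p + q).
LSL: p² = 2 + d² − 2cos(α−β) + 2d(sin α − sin β) = 9.924191; p = √p² = 3.150268; φ = atan2(cos β − cos α, d + sin α − sin β) = 0.663504 rad; t = (φ − α) mod 2π = 4.141839 rad, q = (β − φ) mod 2π = 5.534266 rad → L = 3.59·(4.141839 + 3.150268 + 5.534266) = 3.59·12.826374 = 46.046682 m
RSR: p² = 2 + d² − 2cos(α−β) + 2d(sin β − sin α) = 6.488328; p = √p² = 2.547220; φ = atan2(cos α − cos β, d − sin α + sin β) = -0.865916 rad; t = (α − φ) mod 2π = 3.670766 rad, q = (φ − β) mod 2π = 5.502685 rad → L = 3.59·(3.670766 + 2.547220 + 5.502685) = 3.59·11.720670 = 42.077206 m
LSR: p² = d² − 2 + 2cos(α−β) + 2d(sin α + sin β) = 1.344780; p = √p² = 1.159646; φ = atan2(−cos α − cos β, d + sin α + sin β) − atan2(−2, p) = 1.022626 rad; t = (φ − α) mod 2π = 4.500962 rad, q = (φ − β) mod 2π = 1.108042 rad → L = 3.59·(4.500962 + 1.159646 + 1.108042) = 3.59·6.768650 = 24.299454 m
RSL: p² = d² − 2 + 2cos(α−β) − 2d(sin α + sin β) = -0.680926 < 0 → infeasible
RLR: c = (6 − d² + 2cos(α−β) + 2d(sin α − sin β))/8 = 0.188959; p = 2π − arccos c = 4.902491 rad; φ = atan2(cos α − cos β, d − sin α + sin β) = -0.865916 rad; t = (α − φ + p/2) mod 2π = 6.122011 rad, q = (α − β − t + p) mod 2π = 1.670745 rad → L = 3.59·(6.122011 + 4.902491 + 1.670745) = 3.59·12.695247 = 45.575937 m
LRL: c = (6 − d² + 2cos(α−β) − 2d(sin α − sin β))/8 = -0.240524; p = 2π − arccos c = 4.469483 rad; φ = atan2(cos β − cos α, d + sin α − sin β) = 0.663504 rad; t = (φ − α + p/2) mod 2π = 0.093396 rad, q = (β − α − t + p) mod 2π = 1.485822 rad → L = 3.59·(0.093396 + 4.469483 + 1.485822) = 3.59·6.048702 = 21.714839 m
Shortest: LRL with L = 21.714839 m ≈ 21.7148 m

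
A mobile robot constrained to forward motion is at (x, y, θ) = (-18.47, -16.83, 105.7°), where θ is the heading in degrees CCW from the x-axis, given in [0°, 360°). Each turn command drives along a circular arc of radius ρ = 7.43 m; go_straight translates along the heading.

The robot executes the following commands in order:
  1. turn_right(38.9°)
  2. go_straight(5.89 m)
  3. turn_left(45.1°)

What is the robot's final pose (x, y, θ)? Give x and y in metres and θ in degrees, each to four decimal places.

set_pose: (x, y, θ) = (-18.4700, -16.8300, 105.7000°), ρ = 7.43
turn_right(38.9°): centre at ρ to the right, rotate −38.9° → (-18.1464, -11.8925, 66.8000°)
go_straight(5.89): x += 5.89·cos θ, y += 5.89·sin θ → (-15.8261, -6.4787, 66.8000°)
turn_left(45.1°): centre at ρ to the left, rotate +45.1° → (-15.7614, -0.7805, 111.9000°)

(-15.7614, -0.7805, 111.9000°)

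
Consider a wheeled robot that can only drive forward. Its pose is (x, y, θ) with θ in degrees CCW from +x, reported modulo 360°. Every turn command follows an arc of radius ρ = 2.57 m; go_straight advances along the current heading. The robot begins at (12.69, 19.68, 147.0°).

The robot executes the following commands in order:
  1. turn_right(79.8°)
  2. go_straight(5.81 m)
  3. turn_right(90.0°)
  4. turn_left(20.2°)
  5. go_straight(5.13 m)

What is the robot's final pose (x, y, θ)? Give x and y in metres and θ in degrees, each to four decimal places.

set_pose: (x, y, θ) = (12.6900, 19.6800, 147.0000°), ρ = 2.57
turn_right(79.8°): centre at ρ to the right, rotate −79.8° → (11.7205, 22.8313, 67.2000°)
go_straight(5.81): x += 5.81·cos θ, y += 5.81·sin θ → (13.9720, 28.1873, 67.2000°)
turn_right(90.0°): centre at ρ to the right, rotate −90.0° → (17.3371, 29.5606, -22.8000° ≡ 337.2000°)
turn_left(20.2°): centre at ρ to the left, rotate +20.2° → (18.2164, 29.3624, 357.4000°)
go_straight(5.13): x += 5.13·cos θ, y += 5.13·sin θ → (23.3412, 29.1297, 357.4000°)

(23.3412, 29.1297, 357.4000°)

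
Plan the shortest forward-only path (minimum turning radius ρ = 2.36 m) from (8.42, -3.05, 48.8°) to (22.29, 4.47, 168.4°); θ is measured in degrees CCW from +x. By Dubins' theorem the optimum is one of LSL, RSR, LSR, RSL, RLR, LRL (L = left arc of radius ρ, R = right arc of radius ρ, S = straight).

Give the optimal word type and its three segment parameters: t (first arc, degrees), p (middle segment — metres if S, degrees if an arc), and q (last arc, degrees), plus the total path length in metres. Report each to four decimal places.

Let ψ = atan2(Δy, Δx) = atan2(7.52, 13.87) = 28.4655° be the start→goal bearing.
Normalize: d = |goal − start| / ρ = 15.777430/2.36 = 6.685352, α = (θ_start − ψ) mod 360° = 20.3345° = 0.354903 rad, β = (θ_goal − ψ) mod 360° = 139.9345° = 2.442317 rad.
Common terms: sin α = 0.347500, cos α = 0.937680, sin β = 0.643664, cos β = -0.765309, cos(α−β) = -0.493942, d² = 44.693928. Work in radians in the unit-radius frame; every candidate has L = ρ·(t + p + q).
LSL: p² = 2 + d² − 2cos(α−β) + 2d(sin α − sin β) = 43.721891; p = √p² = 6.612253; φ = atan2(cos β − cos α, d + sin α − sin β) = -0.260486 rad; t = (φ − α) mod 2π = 5.667796 rad, q = (β − φ) mod 2π = 2.702803 rad → L = 2.36·(5.667796 + 6.612253 + 2.702803) = 2.36·14.982852 = 35.359531 m
RSR: p² = 2 + d² − 2cos(α−β) + 2d(sin β − sin α) = 51.641732; p = √p² = 7.186218; φ = atan2(cos α − cos β, d − sin α + sin β) = 0.239256 rad; t = (α − φ) mod 2π = 0.115647 rad, q = (φ − β) mod 2π = 4.080124 rad → L = 2.36·(0.115647 + 7.186218 + 4.080124) = 2.36·11.381990 = 26.861496 m
LSR: p² = d² − 2 + 2cos(α−β) + 2d(sin α + sin β) = 54.958592; p = √p² = 7.413406; φ = atan2(−cos α − cos β, d + sin α + sin β) − atan2(−2, p) = 0.241058 rad; t = (φ − α) mod 2π = 6.169340 rad, q = (φ − β) mod 2π = 4.081926 rad → L = 2.36·(6.169340 + 7.413406 + 4.081926) = 2.36·17.664672 = 41.688626 m
RSL: p² = d² − 2 + 2cos(α−β) − 2d(sin α + sin β) = 28.453496; p = √p² = 5.334182; φ = atan2(cos α + cos β, d − sin α − sin β) − atan2(2, p) = -0.328456 rad; t = (α − φ) mod 2π = 0.683359 rad, q = (β − φ) mod 2π = 2.770773 rad → L = 2.36·(0.683359 + 5.334182 + 2.770773) = 2.36·8.788314 = 20.740422 m
RLR: c = (6 − d² + 2cos(α−β) + 2d(sin α − sin β))/8 = -5.455217, |c| > 1 → infeasible
LRL: c = (6 − d² + 2cos(α−β) − 2d(sin α − sin β))/8 = -4.465236, |c| > 1 → infeasible
Shortest: RSL with L = 20.740422 m ≈ 20.7404 m
Convert RSL to answer units (arcs ×180/π): t = 0.683359·180/π = 39.1536°, p = ρ·p = 2.36·5.334182 = 12.5887 m, q = 2.770773·180/π = 158.7536°, L = 20.7404 m.

RSL: t = 39.1536°, p = 12.5887 m, q = 158.7536°, L = 20.7404 m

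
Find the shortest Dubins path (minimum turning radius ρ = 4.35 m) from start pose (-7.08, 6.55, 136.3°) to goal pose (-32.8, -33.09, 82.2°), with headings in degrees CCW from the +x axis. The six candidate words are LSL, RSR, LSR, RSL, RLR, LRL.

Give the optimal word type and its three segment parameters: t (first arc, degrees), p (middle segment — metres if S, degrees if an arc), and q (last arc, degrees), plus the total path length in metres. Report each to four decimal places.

Let ψ = atan2(Δy, Δx) = atan2(-39.64, -25.72) = -122.9771° be the start→goal bearing.
Normalize: d = |goal − start| / ρ = 47.253021/4.35 = 10.862763, α = (θ_start − ψ) mod 360° = 259.2771° = 4.525239 rad, β = (θ_goal − ψ) mod 360° = 205.1771° = 3.581016 rad.
Common terms: sin α = -0.982539, cos α = -0.186059, sin β = -0.425418, cos β = -0.904997, cos(α−β) = 0.586372, d² = 117.999630. Work in radians in the unit-radius frame; every candidate has L = ρ·(t + p + q).
LSL: p² = 2 + d² − 2cos(α−β) + 2d(sin α − sin β) = 106.723141; p = √p² = 10.330689; φ = atan2(cos β − cos α, d + sin α − sin β) = -0.069649 rad; t = (φ − α) mod 2π = 1.688297 rad, q = (β − φ) mod 2π = 3.650665 rad → L = 4.35·(1.688297 + 10.330689 + 3.650665) = 4.35·15.669651 = 68.162984 m
RSR: p² = 2 + d² − 2cos(α−β) + 2d(sin β − sin α) = 130.930630; p = √p² = 11.442492; φ = atan2(cos α − cos β, d − sin α + sin β) = 0.062872 rad; t = (α − φ) mod 2π = 4.462367 rad, q = (φ − β) mod 2π = 2.765041 rad → L = 4.35·(4.462367 + 11.442492 + 2.765041) = 4.35·18.669901 = 81.214068 m
LSR: p² = d² − 2 + 2cos(α−β) + 2d(sin α + sin β) = 86.583785; p = √p² = 9.305041; φ = atan2(−cos α − cos β, d + sin α + sin β) − atan2(−2, p) = 0.326605 rad; t = (φ − α) mod 2π = 2.084551 rad, q = (φ − β) mod 2π = 3.028774 rad → L = 4.35·(2.084551 + 9.305041 + 3.028774) = 4.35·14.418366 = 62.719894 m
RSL: p² = d² − 2 + 2cos(α−β) − 2d(sin α + sin β) = 147.760964; p = √p² = 12.155697; φ = atan2(cos α + cos β, d − sin α − sin β) − atan2(2, p) = -0.251753 rad; t = (α − φ) mod 2π = 4.776992 rad, q = (β − φ) mod 2π = 3.832769 rad → L = 4.35·(4.776992 + 12.155697 + 3.832769) = 4.35·20.765458 = 90.329743 m
RLR: c = (6 − d² + 2cos(α−β) + 2d(sin α − sin β))/8 = -15.366329, |c| > 1 → infeasible
LRL: c = (6 − d² + 2cos(α−β) − 2d(sin α − sin β))/8 = -12.340393, |c| > 1 → infeasible
Shortest: LSR with L = 62.719894 m ≈ 62.7199 m
Convert LSR to answer units (arcs ×180/π): t = 2.084551·180/π = 119.4360°, p = ρ·p = 4.35·9.305041 = 40.4769 m, q = 3.028774·180/π = 173.5360°, L = 62.7199 m.

LSR: t = 119.4360°, p = 40.4769 m, q = 173.5360°, L = 62.7199 m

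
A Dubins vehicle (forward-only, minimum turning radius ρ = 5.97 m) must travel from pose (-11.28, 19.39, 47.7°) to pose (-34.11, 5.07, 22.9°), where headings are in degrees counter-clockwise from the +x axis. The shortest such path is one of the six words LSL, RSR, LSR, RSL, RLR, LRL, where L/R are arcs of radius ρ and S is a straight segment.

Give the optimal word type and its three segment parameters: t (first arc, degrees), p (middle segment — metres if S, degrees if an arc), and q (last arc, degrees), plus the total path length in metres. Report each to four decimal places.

Let ψ = atan2(Δy, Δx) = atan2(-14.32, -22.83) = -147.9022° be the start→goal bearing.
Normalize: d = |goal − start| / ρ = 26.949421/5.97 = 4.514141, α = (θ_start − ψ) mod 360° = 195.6022° = 3.413903 rad, β = (θ_goal − ψ) mod 360° = 170.8022° = 2.981061 rad.
Common terms: sin α = -0.268957, cos α = -0.963152, sin β = 0.159843, cos β = -0.987142, cos(α−β) = 0.907777, d² = 20.377468. Work in radians in the unit-radius frame; every candidate has L = ρ·(t + p + q).
LSL: p² = 2 + d² − 2cos(α−β) + 2d(sin α − sin β) = 16.690585; p = √p² = 4.085411; φ = atan2(cos β − cos α, d + sin α − sin β) = -0.005872 rad; t = (φ − α) mod 2π = 2.863410 rad, q = (β − φ) mod 2π = 2.986933 rad → L = 5.97·(2.863410 + 4.085411 + 2.986933) = 5.97·9.935755 = 59.316457 m
RSR: p² = 2 + d² − 2cos(α−β) + 2d(sin β − sin α) = 24.433241; p = √p² = 4.942999; φ = atan2(cos α − cos β, d − sin α + sin β) = 0.004853 rad; t = (α − φ) mod 2π = 3.409049 rad, q = (φ − β) mod 2π = 3.306978 rad → L = 5.97·(3.409049 + 4.942999 + 3.306978) = 5.97·11.659026 = 69.604386 m
LSR: p² = d² − 2 + 2cos(α−β) + 2d(sin α + sin β) = 19.207910; p = √p² = 4.382683; φ = atan2(−cos α − cos β, d + sin α + sin β) − atan2(−2, p) = 0.844918 rad; t = (φ − α) mod 2π = 3.714200 rad, q = (φ − β) mod 2π = 4.147042 rad → L = 5.97·(3.714200 + 4.382683 + 4.147042) = 5.97·12.243925 = 73.096231 m
RSL: p² = d² − 2 + 2cos(α−β) − 2d(sin α + sin β) = 21.178136; p = √p² = 4.601971; φ = atan2(cos α + cos β, d − sin α − sin β) − atan2(2, p) = -0.809166 rad; t = (α − φ) mod 2π = 4.223068 rad, q = (β − φ) mod 2π = 3.790227 rad → L = 5.97·(4.223068 + 4.601971 + 3.790227) = 5.97·12.615266 = 75.313138 m
RLR: c = (6 − d² + 2cos(α−β) + 2d(sin α − sin β))/8 = -2.054155, |c| > 1 → infeasible
LRL: c = (6 − d² + 2cos(α−β) − 2d(sin α − sin β))/8 = -1.086323, |c| > 1 → infeasible
Shortest: LSL with L = 59.316457 m ≈ 59.3165 m
Convert LSL to answer units (arcs ×180/π): t = 2.863410·180/π = 164.0613°, p = ρ·p = 5.97·4.085411 = 24.3899 m, q = 2.986933·180/π = 171.1387°, L = 59.3165 m.

LSL: t = 164.0613°, p = 24.3899 m, q = 171.1387°, L = 59.3165 m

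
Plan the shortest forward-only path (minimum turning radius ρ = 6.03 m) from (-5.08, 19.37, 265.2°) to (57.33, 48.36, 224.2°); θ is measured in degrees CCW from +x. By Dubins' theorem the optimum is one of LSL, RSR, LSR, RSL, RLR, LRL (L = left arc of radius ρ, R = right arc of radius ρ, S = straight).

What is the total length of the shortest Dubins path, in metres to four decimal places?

94.5699 m

Let ψ = atan2(Δy, Δx) = atan2(28.99, 62.41) = 24.9153° be the start→goal bearing.
Normalize: d = |goal − start| / ρ = 68.814448/6.03 = 11.412015, α = (θ_start − ψ) mod 360° = 240.2847° = 4.193759 rad, β = (θ_goal − ψ) mod 360° = 199.2847° = 3.478174 rad.
Common terms: sin α = -0.868499, cos α = -0.495690, sin β = -0.330263, cos β = -0.943889, cos(α−β) = 0.754710, d² = 130.234076. Work in radians in the unit-radius frame; every candidate has L = ρ·(t + p + q).
LSL: p² = 2 + d² − 2cos(α−β) + 2d(sin α − sin β) = 118.439926; p = √p² = 10.883011; φ = atan2(cos β − cos α, d + sin α − sin β) = -0.041195 rad; t = (φ − α) mod 2π = 2.048231 rad, q = (β − φ) mod 2π = 3.519369 rad → L = 6.03·(2.048231 + 10.883011 + 3.519369) = 6.03·16.450611 = 99.197185 m
RSR: p² = 2 + d² − 2cos(α−β) + 2d(sin β − sin α) = 143.009387; p = √p² = 11.958653; φ = atan2(cos α − cos β, d − sin α + sin β) = 0.037488 rad; t = (α − φ) mod 2π = 4.156272 rad, q = (φ − β) mod 2π = 2.842499 rad → L = 6.03·(4.156272 + 11.958653 + 2.842499) = 6.03·18.957424 = 114.313264 m
LSR: p² = d² − 2 + 2cos(α−β) + 2d(sin α + sin β) = 102.382920; p = √p² = 10.118445; φ = atan2(−cos α − cos β, d + sin α + sin β) − atan2(−2, p) = 0.335173 rad; t = (φ − α) mod 2π = 2.424599 rad, q = (φ − β) mod 2π = 3.140184 rad → L = 6.03·(2.424599 + 10.118445 + 3.140184) = 6.03·15.683228 = 94.569862 m
RSL: p² = d² − 2 + 2cos(α−β) − 2d(sin α + sin β) = 157.104070; p = √p² = 12.534116; φ = atan2(cos α + cos β, d − sin α − sin β) − atan2(2, p) = -0.271893 rad; t = (α − φ) mod 2π = 4.465653 rad, q = (β − φ) mod 2π = 3.750068 rad → L = 6.03·(4.465653 + 12.534116 + 3.750068) = 6.03·20.749837 = 125.121515 m
RLR: c = (6 − d² + 2cos(α−β) + 2d(sin α − sin β))/8 = -16.876173, |c| > 1 → infeasible
LRL: c = (6 − d² + 2cos(α−β) − 2d(sin α − sin β))/8 = -13.804991, |c| > 1 → infeasible
Shortest: LSR with L = 94.569862 m ≈ 94.5699 m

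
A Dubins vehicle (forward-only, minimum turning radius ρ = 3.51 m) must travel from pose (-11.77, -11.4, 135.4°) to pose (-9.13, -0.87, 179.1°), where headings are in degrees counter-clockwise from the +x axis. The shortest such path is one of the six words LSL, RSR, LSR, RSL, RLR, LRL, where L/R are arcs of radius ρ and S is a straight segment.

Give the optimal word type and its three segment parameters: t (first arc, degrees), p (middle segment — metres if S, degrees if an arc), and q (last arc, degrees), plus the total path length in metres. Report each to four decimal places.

RLR: t = 171.2464°, p = 249.4035°, q = 34.4571°, L = 27.8803 m

Let ψ = atan2(Δy, Δx) = atan2(10.53, 2.64) = 75.9254° be the start→goal bearing.
Normalize: d = |goal − start| / ρ = 10.855897/3.51 = 3.092848, α = (θ_start − ψ) mod 360° = 59.4746° = 1.038028 rad, β = (θ_goal − ψ) mod 360° = 103.1746° = 1.800737 rad.
Common terms: sin α = 0.861404, cos α = 0.507920, sin β = 0.973680, cos β = -0.227920, cos(α−β) = 0.722967, d² = 9.565710. Work in radians in the unit-radius frame; every candidate has L = ρ·(t + p + q).
LSL: p² = 2 + d² − 2cos(α−β) + 2d(sin α − sin β) = 9.425274; p = √p² = 3.070061; φ = atan2(cos β − cos α, d + sin α − sin β) = -0.242039 rad; t = (φ − α) mod 2π = 5.003118 rad, q = (β − φ) mod 2π = 2.042776 rad → L = 3.51·(5.003118 + 3.070061 + 2.042776) = 3.51·10.115955 = 35.507002 m
RSR: p² = 2 + d² − 2cos(α−β) + 2d(sin β − sin α) = 10.814277; p = √p² = 3.288507; φ = atan2(cos α − cos β, d − sin α + sin β) = 0.225672 rad; t = (α − φ) mod 2π = 0.812357 rad, q = (φ − β) mod 2π = 4.708120 rad → L = 3.51·(0.812357 + 3.288507 + 4.708120) = 3.51·8.808983 = 30.919531 m
LSR: p² = d² − 2 + 2cos(α−β) + 2d(sin α + sin β) = 20.362918; p = √p² = 4.512529; φ = atan2(−cos α − cos β, d + sin α + sin β) − atan2(−2, p) = 0.360436 rad; t = (φ − α) mod 2π = 5.605592 rad, q = (φ − β) mod 2π = 4.842884 rad → L = 3.51·(5.605592 + 4.512529 + 4.842884) = 3.51·14.961005 = 52.513128 m
RSL: p² = d² − 2 + 2cos(α−β) − 2d(sin α + sin β) = -2.339630 < 0 → infeasible
RLR: c = (6 − d² + 2cos(α−β) + 2d(sin α − sin β))/8 = -0.351785; p = 2π − arccos c = 4.352912 rad; φ = atan2(cos α − cos β, d − sin α + sin β) = 0.225672 rad; t = (α − φ + p/2) mod 2π = 2.988813 rad, q = (α − β − t + p) mod 2π = 0.601390 rad → L = 3.51·(2.988813 + 4.352912 + 0.601390) = 3.51·7.943115 = 27.880335 m
LRL: c = (6 − d² + 2cos(α−β) − 2d(sin α − sin β))/8 = -0.178159; p = 2π − arccos c = 4.533274 rad; φ = atan2(cos β − cos α, d + sin α − sin β) = -0.242039 rad; t = (φ − α + p/2) mod 2π = 0.986570 rad, q = (β − α − t + p) mod 2π = 4.309413 rad → L = 3.51·(0.986570 + 4.533274 + 4.309413) = 3.51·9.829256 = 34.500688 m
Shortest: RLR with L = 27.880335 m ≈ 27.8803 m
Convert RLR to answer units (arcs ×180/π): t = 2.988813·180/π = 171.2464°, p = 4.352912·180/π = 249.4035°, q = 0.601390·180/π = 34.4571°, L = 27.8803 m.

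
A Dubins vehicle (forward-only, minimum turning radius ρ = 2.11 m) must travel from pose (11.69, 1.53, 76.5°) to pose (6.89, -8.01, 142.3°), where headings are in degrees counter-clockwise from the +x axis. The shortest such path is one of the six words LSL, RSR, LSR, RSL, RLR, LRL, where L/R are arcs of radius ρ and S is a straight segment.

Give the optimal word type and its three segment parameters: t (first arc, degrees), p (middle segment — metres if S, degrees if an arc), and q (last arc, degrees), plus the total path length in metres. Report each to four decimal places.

Let ψ = atan2(Δy, Δx) = atan2(-9.54, -4.80) = -116.7090° be the start→goal bearing.
Normalize: d = |goal − start| / ρ = 10.679494/2.11 = 5.061372, α = (θ_start − ψ) mod 360° = 193.2090° = 3.372133 rad, β = (θ_goal − ψ) mod 360° = 259.0090° = 4.520560 rad.
Common terms: sin α = -0.228504, cos α = -0.973543, sin β = -0.981657, cos β = -0.190655, cos(α−β) = 0.409923, d² = 25.617484. Work in radians in the unit-radius frame; every candidate has L = ρ·(t + p + q).
LSL: p² = 2 + d² − 2cos(α−β) + 2d(sin α − sin β) = 34.421615; p = √p² = 5.866994; φ = atan2(cos β − cos α, d + sin α − sin β) = 0.133839 rad; t = (φ − α) mod 2π = 3.044891 rad, q = (β − φ) mod 2π = 4.386721 rad → L = 2.11·(3.044891 + 5.866994 + 4.386721) = 2.11·13.298606 = 28.060058 m
RSR: p² = 2 + d² − 2cos(α−β) + 2d(sin β − sin α) = 19.173661; p = √p² = 4.378774; φ = atan2(cos α − cos β, d − sin α + sin β) = -0.179758 rad; t = (α − φ) mod 2π = 3.551892 rad, q = (φ − β) mod 2π = 1.582867 rad → L = 2.11·(3.551892 + 4.378774 + 1.582867) = 2.11·9.513533 = 20.073554 m
LSR: p² = d² − 2 + 2cos(α−β) + 2d(sin α + sin β) = 12.187179; p = √p² = 3.491014; φ = atan2(−cos α − cos β, d + sin α + sin β) − atan2(−2, p) = 0.813814 rad; t = (φ − α) mod 2π = 3.724866 rad, q = (φ − β) mod 2π = 2.576440 rad → L = 2.11·(3.724866 + 3.491014 + 2.576440) = 2.11·9.792320 = 20.661795 m
RSL: p² = d² − 2 + 2cos(α−β) − 2d(sin α + sin β) = 36.687481; p = √p² = 6.057019; φ = atan2(cos α + cos β, d − sin α − sin β) − atan2(2, p) = -0.502467 rad; t = (α − φ) mod 2π = 3.874600 rad, q = (β − φ) mod 2π = 5.023027 rad → L = 2.11·(3.874600 + 6.057019 + 5.023027) = 2.11·14.954646 = 31.554303 m
RLR: c = (6 − d² + 2cos(α−β) + 2d(sin α − sin β))/8 = -1.396708, |c| > 1 → infeasible
LRL: c = (6 − d² + 2cos(α−β) − 2d(sin α − sin β))/8 = -3.302702, |c| > 1 → infeasible
Shortest: RSR with L = 20.073554 m ≈ 20.0736 m
Convert RSR to answer units (arcs ×180/π): t = 3.551892·180/π = 203.5084°, p = ρ·p = 2.11·4.378774 = 9.2392 m, q = 1.582867·180/π = 90.6916°, L = 20.0736 m.

RSR: t = 203.5084°, p = 9.2392 m, q = 90.6916°, L = 20.0736 m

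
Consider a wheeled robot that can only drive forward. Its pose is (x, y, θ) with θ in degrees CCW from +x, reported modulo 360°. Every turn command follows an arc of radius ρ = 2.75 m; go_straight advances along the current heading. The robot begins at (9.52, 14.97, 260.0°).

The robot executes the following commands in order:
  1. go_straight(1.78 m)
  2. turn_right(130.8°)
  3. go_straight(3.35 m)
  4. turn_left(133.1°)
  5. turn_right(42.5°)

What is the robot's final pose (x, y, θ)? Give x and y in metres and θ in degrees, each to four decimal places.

(-3.5669, 11.4386, 219.8000°)

set_pose: (x, y, θ) = (9.5200, 14.9700, 260.0000°), ρ = 2.75
go_straight(1.78): x += 1.78·cos θ, y += 1.78·sin θ → (9.2109, 13.2170, 260.0000°)
turn_right(130.8°): centre at ρ to the right, rotate −130.8° → (4.3716, 11.9565, 129.2000°)
go_straight(3.35): x += 3.35·cos θ, y += 3.35·sin θ → (2.2543, 14.5526, 129.2000°)
turn_left(133.1°): centre at ρ to the left, rotate +133.1° → (-2.6020, 13.1829, 262.3000°)
turn_right(42.5°): centre at ρ to the right, rotate −42.5° → (-3.5669, 11.4386, 219.8000°)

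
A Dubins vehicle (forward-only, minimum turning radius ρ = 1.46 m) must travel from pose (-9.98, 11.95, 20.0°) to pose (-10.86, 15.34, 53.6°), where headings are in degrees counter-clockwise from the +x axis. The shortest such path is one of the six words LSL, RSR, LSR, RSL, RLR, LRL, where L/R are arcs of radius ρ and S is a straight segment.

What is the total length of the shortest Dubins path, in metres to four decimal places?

12.2182 m

Let ψ = atan2(Δy, Δx) = atan2(3.39, -0.88) = 104.5521° be the start→goal bearing.
Normalize: d = |goal − start| / ρ = 3.502356/1.46 = 2.398874, α = (θ_start − ψ) mod 360° = 275.4479° = 4.807474 rad, β = (θ_goal − ψ) mod 360° = 309.0479° = 5.393904 rad.
Common terms: sin α = -0.995483, cos α = 0.094941, sin β = -0.776619, cos β = 0.629971, cos(α−β) = 0.832921, d² = 5.754597. Work in radians in the unit-radius frame; every candidate has L = ρ·(t + p + q).
LSL: p² = 2 + d² − 2cos(α−β) + 2d(sin α − sin β) = 5.038701; p = √p² = 2.244705; φ = atan2(cos β − cos α, d + sin α − sin β) = 0.240668 rad; t = (φ − α) mod 2π = 1.716380 rad, q = (β − φ) mod 2π = 5.153236 rad → L = 1.46·(1.716380 + 2.244705 + 5.153236) = 1.46·9.114321 = 13.306909 m
RSR: p² = 2 + d² − 2cos(α−β) + 2d(sin β − sin α) = 7.138809; p = √p² = 2.671855; φ = atan2(cos α − cos β, d − sin α + sin β) = -0.201609 rad; t = (α − φ) mod 2π = 5.009083 rad, q = (φ − β) mod 2π = 0.687672 rad → L = 1.46·(5.009083 + 2.671855 + 0.687672) = 1.46·8.368610 = 12.218170 m
LSR: p² = d² − 2 + 2cos(α−β) + 2d(sin α + sin β) = -3.081659 < 0 → infeasible
RSL: p² = d² − 2 + 2cos(α−β) − 2d(sin α + sin β) = 13.922539; p = √p² = 3.731292; φ = atan2(cos α + cos β, d − sin α − sin β) − atan2(2, p) = -0.319957 rad; t = (α − φ) mod 2π = 5.127430 rad, q = (β − φ) mod 2π = 5.713861 rad → L = 1.46·(5.127430 + 3.731292 + 5.713861) = 1.46·14.572583 = 21.275971 m
RLR: c = (6 − d² + 2cos(α−β) + 2d(sin α − sin β))/8 = 0.107649; p = 2π − arccos c = 4.820247 rad; φ = atan2(cos α − cos β, d − sin α + sin β) = -0.201609 rad; t = (α − φ + p/2) mod 2π = 1.136021 rad, q = (α − β − t + p) mod 2π = 3.097795 rad → L = 1.46·(1.136021 + 4.820247 + 3.097795) = 1.46·9.054063 = 13.218932 m
LRL: c = (6 − d² + 2cos(α−β) − 2d(sin α − sin β))/8 = 0.370162; p = 2π − arccos c = 5.091573 rad; φ = atan2(cos β − cos α, d + sin α − sin β) = 0.240668 rad; t = (φ − α + p/2) mod 2π = 4.262166 rad, q = (β − α − t + p) mod 2π = 1.415837 rad → L = 1.46·(4.262166 + 5.091573 + 1.415837) = 1.46·10.769576 = 15.723581 m
Shortest: RSR with L = 12.218170 m ≈ 12.2182 m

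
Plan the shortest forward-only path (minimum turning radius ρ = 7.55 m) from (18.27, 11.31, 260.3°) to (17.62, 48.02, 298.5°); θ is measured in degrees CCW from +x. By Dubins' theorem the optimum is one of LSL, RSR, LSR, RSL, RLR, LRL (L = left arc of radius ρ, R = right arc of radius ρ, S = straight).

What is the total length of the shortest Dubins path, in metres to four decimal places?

Let ψ = atan2(Δy, Δx) = atan2(36.71, -0.65) = 91.0144° be the start→goal bearing.
Normalize: d = |goal − start| / ρ = 36.715754/7.55 = 4.863014, α = (θ_start − ψ) mod 360° = 169.2856° = 2.954591 rad, β = (θ_goal − ψ) mod 360° = 207.4856° = 3.621307 rad.
Common terms: sin α = 0.185913, cos α = -0.982566, sin β = -0.461526, cos β = -0.887127, cos(α−β) = 0.785857, d² = 23.648903. Work in radians in the unit-radius frame; every candidate has L = ρ·(t + p + q).
LSL: p² = 2 + d² − 2cos(α−β) + 2d(sin α − sin β) = 30.374201; p = √p² = 5.511279; φ = atan2(cos β − cos α, d + sin α − sin β) = 0.017318 rad; t = (φ − α) mod 2π = 3.345912 rad, q = (β − φ) mod 2π = 3.603989 rad → L = 7.55·(3.345912 + 5.511279 + 3.603989) = 7.55·12.461181 = 94.081913 m
RSR: p² = 2 + d² − 2cos(α−β) + 2d(sin β − sin α) = 17.780178; p = √p² = 4.216655; φ = atan2(cos α − cos β, d − sin α + sin β) = -0.022636 rad; t = (α − φ) mod 2π = 2.977227 rad, q = (φ − β) mod 2π = 2.639242 rad → L = 7.55·(2.977227 + 4.216655 + 2.639242) = 7.55·9.833124 = 74.240089 m
LSR: p² = d² − 2 + 2cos(α−β) + 2d(sin α + sin β) = 20.540004; p = √p² = 4.532108; φ = atan2(−cos α − cos β, d + sin α + sin β) − atan2(−2, p) = 0.802608 rad; t = (φ − α) mod 2π = 4.131202 rad, q = (φ − β) mod 2π = 3.464486 rad → L = 7.55·(4.131202 + 4.532108 + 3.464486) = 7.55·12.127797 = 91.564866 m
RSL: p² = d² − 2 + 2cos(α−β) − 2d(sin α + sin β) = 25.901230; p = √p² = 5.089325; φ = atan2(cos α + cos β, d − sin α − sin β) − atan2(2, p) = -0.723400 rad; t = (α − φ) mod 2π = 3.677991 rad, q = (β − φ) mod 2π = 4.344707 rad → L = 7.55·(3.677991 + 5.089325 + 4.344707) = 7.55·13.112023 = 98.995774 m
RLR: c = (6 − d² + 2cos(α−β) + 2d(sin α − sin β))/8 = -1.222522, |c| > 1 → infeasible
LRL: c = (6 − d² + 2cos(α−β) − 2d(sin α − sin β))/8 = -2.796775, |c| > 1 → infeasible
Shortest: RSR with L = 74.240089 m ≈ 74.2401 m

74.2401 m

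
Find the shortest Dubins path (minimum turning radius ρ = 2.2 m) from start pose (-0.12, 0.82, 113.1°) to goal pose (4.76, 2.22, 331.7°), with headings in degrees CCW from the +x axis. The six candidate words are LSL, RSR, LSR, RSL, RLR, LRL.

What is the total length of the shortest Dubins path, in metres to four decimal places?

7.7248 m

Let ψ = atan2(Δy, Δx) = atan2(1.40, 4.88) = 16.0074° be the start→goal bearing.
Normalize: d = |goal − start| / ρ = 5.076849/2.2 = 2.307659, α = (θ_start − ψ) mod 360° = 97.0926° = 1.694585 rad, β = (θ_goal − ψ) mod 360° = 315.6926° = 5.509875 rad.
Common terms: sin α = 0.992348, cos α = -0.123473, sin β = -0.698508, cos β = 0.715602, cos(α−β) = -0.781520, d² = 5.325289. Work in radians in the unit-radius frame; every candidate has L = ρ·(t + p + q).
LSL: p² = 2 + d² − 2cos(α−β) + 2d(sin α − sin β) = 16.692166; p = √p² = 4.085605; φ = atan2(cos β − cos α, d + sin α − sin β) = 0.206846 rad; t = (φ − α) mod 2π = 4.795445 rad, q = (β − φ) mod 2π = 5.303030 rad → L = 2.2·(4.795445 + 4.085605 + 5.303030) = 2.2·14.184080 = 31.204976 m
RSR: p² = 2 + d² − 2cos(α−β) + 2d(sin β − sin α) = 1.084494; p = √p² = 1.041391; φ = atan2(cos α − cos β, d − sin α + sin β) = -0.936901 rad; t = (α − φ) mod 2π = 2.631486 rad, q = (φ − β) mod 2π = 6.119595 rad → L = 2.2·(2.631486 + 1.041391 + 6.119595) = 2.2·9.792471 = 21.543437 m
LSR: p² = d² − 2 + 2cos(α−β) + 2d(sin α + sin β) = 3.118414; p = √p² = 1.765903; φ = atan2(−cos α − cos β, d + sin α + sin β) − atan2(−2, p) = 0.623682 rad; t = (φ − α) mod 2π = 5.212282 rad, q = (φ − β) mod 2π = 1.396993 rad → L = 2.2·(5.212282 + 1.765903 + 1.396993) = 2.2·8.375178 = 18.425392 m
RSL: p² = d² − 2 + 2cos(α−β) − 2d(sin α + sin β) = 0.406083; p = √p² = 0.637246; φ = atan2(cos α + cos β, d − sin α − sin β) − atan2(2, p) = -0.976369 rad; t = (α − φ) mod 2π = 2.670955 rad, q = (β − φ) mod 2π = 0.203059 rad → L = 2.2·(2.670955 + 0.637246 + 0.203059) = 2.2·3.511260 = 7.724772 m
RLR: c = (6 − d² + 2cos(α−β) + 2d(sin α − sin β))/8 = 0.864438; p = 2π − arccos c = 5.756421 rad; φ = atan2(cos α − cos β, d − sin α + sin β) = -0.936901 rad; t = (α − φ + p/2) mod 2π = 5.509697 rad, q = (α − β − t + p) mod 2π = 2.714620 rad → L = 2.2·(5.509697 + 5.756421 + 2.714620) = 2.2·13.980737 = 30.757622 m
LRL: c = (6 − d² + 2cos(α−β) − 2d(sin α − sin β))/8 = -1.086521, |c| > 1 → infeasible
Shortest: RSL with L = 7.724772 m ≈ 7.7248 m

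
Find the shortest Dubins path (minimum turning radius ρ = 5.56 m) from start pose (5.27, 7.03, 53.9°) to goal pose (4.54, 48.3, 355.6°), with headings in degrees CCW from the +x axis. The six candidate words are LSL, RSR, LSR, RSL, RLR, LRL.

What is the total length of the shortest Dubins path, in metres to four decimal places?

46.0604 m

Let ψ = atan2(Δy, Δx) = atan2(41.27, -0.73) = 91.0134° be the start→goal bearing.
Normalize: d = |goal − start| / ρ = 41.276456/5.56 = 7.423823, α = (θ_start − ψ) mod 360° = 322.8866° = 5.635435 rad, β = (θ_goal − ψ) mod 360° = 264.5866° = 4.617908 rad.
Common terms: sin α = -0.603394, cos α = 0.797443, sin β = -0.995540, cos β = -0.094341, cos(α−β) = 0.525472, d² = 55.113148. Work in radians in the unit-radius frame; every candidate has L = ρ·(t + p + q).
LSL: p² = 2 + d² − 2cos(α−β) + 2d(sin α − sin β) = 61.884649; p = √p² = 7.866680; φ = atan2(cos β − cos α, d + sin α − sin β) = -0.113606 rad; t = (φ − α) mod 2π = 0.534144 rad, q = (β − φ) mod 2π = 4.731514 rad → L = 5.56·(0.534144 + 7.866680 + 4.731514) = 5.56·13.132338 = 73.015799 m
RSR: p² = 2 + d² − 2cos(α−β) + 2d(sin β − sin α) = 50.239760; p = √p² = 7.088001; φ = atan2(cos α − cos β, d − sin α + sin β) = 0.126150 rad; t = (α − φ) mod 2π = 5.509285 rad, q = (φ − β) mod 2π = 1.791428 rad → L = 5.56·(5.509285 + 7.088001 + 1.791428) = 5.56·14.388713 = 80.001246 m
LSR: p² = d² − 2 + 2cos(α−β) + 2d(sin α + sin β) = 30.423685; p = √p² = 5.515767; φ = atan2(−cos α − cos β, d + sin α + sin β) − atan2(−2, p) = 0.227727 rad; t = (φ − α) mod 2π = 0.875478 rad, q = (φ − β) mod 2π = 1.893005 rad → L = 5.56·(0.875478 + 5.515767 + 1.893005) = 5.56·8.284249 = 46.060425 m
RSL: p² = d² − 2 + 2cos(α−β) − 2d(sin α + sin β) = 77.904497; p = √p² = 8.826352; φ = atan2(cos α + cos β, d − sin α − sin β) − atan2(2, p) = -0.145063 rad; t = (α − φ) mod 2π = 5.780498 rad, q = (β − φ) mod 2π = 4.762971 rad → L = 5.56·(5.780498 + 8.826352 + 4.762971) = 5.56·19.369821 = 107.696206 m
RLR: c = (6 − d² + 2cos(α−β) + 2d(sin α − sin β))/8 = -5.279970, |c| > 1 → infeasible
LRL: c = (6 − d² + 2cos(α−β) − 2d(sin α − sin β))/8 = -6.735581, |c| > 1 → infeasible
Shortest: LSR with L = 46.060425 m ≈ 46.0604 m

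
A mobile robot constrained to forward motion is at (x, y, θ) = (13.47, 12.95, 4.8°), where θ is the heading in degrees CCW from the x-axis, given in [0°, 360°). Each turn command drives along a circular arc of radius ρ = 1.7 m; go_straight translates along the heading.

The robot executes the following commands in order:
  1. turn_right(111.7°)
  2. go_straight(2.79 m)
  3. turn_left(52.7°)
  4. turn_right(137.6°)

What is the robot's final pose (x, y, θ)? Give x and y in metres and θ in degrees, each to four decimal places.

set_pose: (x, y, θ) = (13.4700, 12.9500, 4.8000°), ρ = 1.7
turn_right(111.7°): centre at ρ to the right, rotate −111.7° → (15.2388, 10.7618, -106.9000° ≡ 253.1000°)
go_straight(2.79): x += 2.79·cos θ, y += 2.79·sin θ → (14.4278, 8.0923, 253.1000°)
turn_left(52.7°): centre at ρ to the left, rotate +52.7° → (14.6756, 6.6036, 305.8000°)
turn_right(137.6°): centre at ρ to the right, rotate −137.6° → (12.9491, 3.9451, 168.2000°)

(12.9491, 3.9451, 168.2000°)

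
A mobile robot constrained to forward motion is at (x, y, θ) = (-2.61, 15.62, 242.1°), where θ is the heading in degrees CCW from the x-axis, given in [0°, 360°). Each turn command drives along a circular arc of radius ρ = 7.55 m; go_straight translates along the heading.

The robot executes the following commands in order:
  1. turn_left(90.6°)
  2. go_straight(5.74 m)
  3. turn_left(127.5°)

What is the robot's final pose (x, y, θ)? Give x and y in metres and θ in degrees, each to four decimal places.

(16.5938, 10.7915, 100.2000°)

set_pose: (x, y, θ) = (-2.6100, 15.6200, 242.1000°), ρ = 7.55
turn_left(90.6°): centre at ρ to the left, rotate +90.6° → (0.5996, 5.3781, 332.7000°)
go_straight(5.74): x += 5.74·cos θ, y += 5.74·sin θ → (5.7003, 2.7454, 332.7000°)
turn_left(127.5°): centre at ρ to the left, rotate +127.5° → (16.5938, 10.7915, 460.2000° ≡ 100.2000°)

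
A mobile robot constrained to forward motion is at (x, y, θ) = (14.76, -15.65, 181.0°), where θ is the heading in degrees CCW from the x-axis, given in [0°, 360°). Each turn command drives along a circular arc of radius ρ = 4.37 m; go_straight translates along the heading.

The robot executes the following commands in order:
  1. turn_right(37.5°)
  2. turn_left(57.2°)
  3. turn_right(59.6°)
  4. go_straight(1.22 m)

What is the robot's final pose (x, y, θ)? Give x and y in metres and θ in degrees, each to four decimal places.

(2.7020, -12.7654, 141.1000°)

set_pose: (x, y, θ) = (14.7600, -15.6500, 181.0000°), ρ = 4.37
turn_right(37.5°): centre at ρ to the right, rotate −37.5° → (12.0844, -14.7935, 143.5000°)
turn_left(57.2°): centre at ρ to the left, rotate +57.2° → (7.9403, -14.2185, 200.7000°)
turn_right(59.6°): centre at ρ to the right, rotate −59.6° → (3.6514, -13.5315, 141.1000°)
go_straight(1.22): x += 1.22·cos θ, y += 1.22·sin θ → (2.7020, -12.7654, 141.1000°)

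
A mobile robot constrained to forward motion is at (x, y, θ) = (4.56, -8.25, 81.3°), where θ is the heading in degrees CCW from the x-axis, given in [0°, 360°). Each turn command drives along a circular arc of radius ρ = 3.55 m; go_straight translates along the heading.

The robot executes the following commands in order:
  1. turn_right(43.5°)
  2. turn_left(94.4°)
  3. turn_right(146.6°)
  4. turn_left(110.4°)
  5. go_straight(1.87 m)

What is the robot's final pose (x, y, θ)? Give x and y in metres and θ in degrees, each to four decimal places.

(14.0780, 10.7001, 96.0000°)

set_pose: (x, y, θ) = (4.5600, -8.2500, 81.3000°), ρ = 3.55
turn_right(43.5°): centre at ρ to the right, rotate −43.5° → (5.8933, -5.9819, 37.8000°)
turn_left(94.4°): centre at ρ to the left, rotate +94.4° → (6.3474, -0.7923, 132.2000°)
turn_right(146.6°): centre at ρ to the right, rotate −146.6° → (9.8601, 5.0308, -14.4000° ≡ 345.6000°)
turn_left(110.4°): centre at ρ to the left, rotate +110.4° → (14.2735, 8.8404, 456.0000° ≡ 96.0000°)
go_straight(1.87): x += 1.87·cos θ, y += 1.87·sin θ → (14.0780, 10.7001, 96.0000°)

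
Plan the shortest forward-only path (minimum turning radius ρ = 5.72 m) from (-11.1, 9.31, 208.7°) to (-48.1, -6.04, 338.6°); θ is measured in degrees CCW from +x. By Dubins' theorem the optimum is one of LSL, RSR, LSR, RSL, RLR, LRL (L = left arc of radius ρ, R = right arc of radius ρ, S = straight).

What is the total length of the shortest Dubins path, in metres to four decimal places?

Let ψ = atan2(Δy, Δx) = atan2(-15.35, -37.00) = -157.4682° be the start→goal bearing.
Normalize: d = |goal − start| / ρ = 40.057740/5.72 = 7.003101, α = (θ_start − ψ) mod 360° = 6.1682° = 0.107655 rad, β = (θ_goal − ψ) mod 360° = 136.0682° = 2.374837 rad.
Common terms: sin α = 0.107447, cos α = 0.994211, sin β = 0.693802, cos β = -0.720166, cos(α−β) = -0.641450, d² = 49.043428. Work in radians in the unit-radius frame; every candidate has L = ρ·(t + p + q).
LSL: p² = 2 + d² − 2cos(α−β) + 2d(sin α − sin β) = 44.113715; p = √p² = 6.641816; φ = atan2(cos β − cos α, d + sin α − sin β) = -0.261074 rad; t = (φ − α) mod 2π = 5.914456 rad, q = (β − φ) mod 2π = 2.635912 rad → L = 5.72·(5.914456 + 6.641816 + 2.635912) = 5.72·15.192184 = 86.899290 m
RSR: p² = 2 + d² − 2cos(α−β) + 2d(sin β − sin α) = 60.538940; p = √p² = 7.780677; φ = atan2(cos α − cos β, d − sin α + sin β) = 0.222161 rad; t = (α − φ) mod 2π = 6.168679 rad, q = (φ − β) mod 2π = 4.130509 rad → L = 5.72·(6.168679 + 7.780677 + 4.130509) = 5.72·18.079865 = 103.416829 m
LSR: p² = d² − 2 + 2cos(α−β) + 2d(sin α + sin β) = 56.982985; p = √p² = 7.548707; φ = atan2(−cos α − cos β, d + sin α + sin β) − atan2(−2, p) = 0.223895 rad; t = (φ − α) mod 2π = 0.116241 rad, q = (φ − β) mod 2π = 4.132243 rad → L = 5.72·(0.116241 + 7.548707 + 4.132243) = 5.72·11.797191 = 67.479935 m
RSL: p² = d² − 2 + 2cos(α−β) − 2d(sin α + sin β) = 34.538073; p = √p² = 5.876910; φ = atan2(cos α + cos β, d − sin α − sin β) − atan2(2, p) = -0.283862 rad; t = (α − φ) mod 2π = 0.391516 rad, q = (β − φ) mod 2π = 2.658699 rad → L = 5.72·(0.391516 + 5.876910 + 2.658699) = 5.72·8.927126 = 51.063159 m
RLR: c = (6 − d² + 2cos(α−β) + 2d(sin α − sin β))/8 = -6.567368, |c| > 1 → infeasible
LRL: c = (6 − d² + 2cos(α−β) − 2d(sin α − sin β))/8 = -4.514214, |c| > 1 → infeasible
Shortest: RSL with L = 51.063159 m ≈ 51.0632 m

51.0632 m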